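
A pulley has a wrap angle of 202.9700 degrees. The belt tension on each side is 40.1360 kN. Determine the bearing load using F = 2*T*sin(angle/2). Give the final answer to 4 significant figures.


F = 2 * 40.1360 * sin(202.9700/2 deg)
F = 78.66 kN


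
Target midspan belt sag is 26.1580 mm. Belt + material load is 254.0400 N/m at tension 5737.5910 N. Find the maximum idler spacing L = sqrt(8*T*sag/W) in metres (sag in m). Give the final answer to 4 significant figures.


sag = 26.1580/1000 = 0.026158 m
L = sqrt(8 * 5737.5910 * 0.026158 / 254.0400)
L = 2.174 m


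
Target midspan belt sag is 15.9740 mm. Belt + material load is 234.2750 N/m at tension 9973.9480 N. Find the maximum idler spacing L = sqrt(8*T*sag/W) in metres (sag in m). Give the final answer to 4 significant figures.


sag = 15.9740/1000 = 0.015974 m
L = sqrt(8 * 9973.9480 * 0.015974 / 234.2750)
L = 2.333 m


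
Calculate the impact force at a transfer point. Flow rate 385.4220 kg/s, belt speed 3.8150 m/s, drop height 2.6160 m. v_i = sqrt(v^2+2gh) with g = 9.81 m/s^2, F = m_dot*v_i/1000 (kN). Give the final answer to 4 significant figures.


v_i = sqrt(3.8150^2 + 2*9.81*2.6160) = 8.11666 m/s
F = 385.4220 * 8.11666 / 1000
F = 3.128 kN


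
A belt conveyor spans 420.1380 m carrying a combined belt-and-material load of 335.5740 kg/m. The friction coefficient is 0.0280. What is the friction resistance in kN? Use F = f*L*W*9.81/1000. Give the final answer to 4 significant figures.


F = 0.0280 * 420.1380 * 335.5740 * 9.81 / 1000
F = 38.73 kN


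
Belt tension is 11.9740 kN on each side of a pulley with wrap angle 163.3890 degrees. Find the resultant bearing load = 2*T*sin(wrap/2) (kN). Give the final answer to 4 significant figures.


F = 2 * 11.9740 * sin(163.3890/2 deg)
F = 23.70 kN


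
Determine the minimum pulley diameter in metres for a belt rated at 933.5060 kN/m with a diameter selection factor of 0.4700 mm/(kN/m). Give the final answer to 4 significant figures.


D = 933.5060 * 0.4700 / 1000
D = 0.4387 m


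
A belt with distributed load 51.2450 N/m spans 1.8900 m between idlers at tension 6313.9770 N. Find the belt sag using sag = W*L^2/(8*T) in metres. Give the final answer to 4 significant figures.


sag = 51.2450 * 1.8900^2 / (8 * 6313.9770)
sag = 0.003624 m


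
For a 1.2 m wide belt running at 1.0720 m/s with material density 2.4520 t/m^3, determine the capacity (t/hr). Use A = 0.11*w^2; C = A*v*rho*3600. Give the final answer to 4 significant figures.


A = 0.11 * 1.2^2 = 0.1584 m^2
C = 0.1584 * 1.0720 * 2.4520 * 3600
C = 1499 t/hr


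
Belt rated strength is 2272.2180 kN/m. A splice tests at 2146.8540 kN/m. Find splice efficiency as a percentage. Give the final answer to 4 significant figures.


Eff = 2146.8540 / 2272.2180 * 100
Eff = 94.48 %


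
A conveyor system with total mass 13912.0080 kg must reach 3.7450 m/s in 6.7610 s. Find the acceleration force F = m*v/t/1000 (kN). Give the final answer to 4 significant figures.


F = 13912.0080 * 3.7450 / 6.7610 / 1000
F = 7.706 kN


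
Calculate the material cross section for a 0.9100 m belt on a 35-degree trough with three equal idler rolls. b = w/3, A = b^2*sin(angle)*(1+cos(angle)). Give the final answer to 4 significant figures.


b = 0.9100/3 = 0.303333 m
A = 0.303333^2 * sin(35 deg) * (1 + cos(35 deg))
A = 0.09601 m^2


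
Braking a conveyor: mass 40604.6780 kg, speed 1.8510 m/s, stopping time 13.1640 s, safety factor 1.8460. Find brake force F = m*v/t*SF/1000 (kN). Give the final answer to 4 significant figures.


F = 40604.6780 * 1.8510 / 13.1640 * 1.8460 / 1000
F = 10.54 kN


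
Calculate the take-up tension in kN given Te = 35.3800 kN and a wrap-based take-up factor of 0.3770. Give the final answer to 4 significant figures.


T_tu = 35.3800 * 0.3770
T_tu = 13.34 kN


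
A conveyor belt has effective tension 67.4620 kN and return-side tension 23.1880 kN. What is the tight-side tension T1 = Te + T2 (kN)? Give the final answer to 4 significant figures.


T1 = Te + T2 = 67.4620 + 23.1880
T1 = 90.65 kN


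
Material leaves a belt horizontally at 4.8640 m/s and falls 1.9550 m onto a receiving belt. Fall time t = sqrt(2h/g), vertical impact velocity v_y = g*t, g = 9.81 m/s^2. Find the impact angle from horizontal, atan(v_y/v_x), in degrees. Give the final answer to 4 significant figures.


t = sqrt(2*1.9550/9.81) = 0.631326 s
v_y = 9.81 * 0.631326 = 6.19331 m/s
angle = atan(6.19331 / 4.8640) = 51.86 deg


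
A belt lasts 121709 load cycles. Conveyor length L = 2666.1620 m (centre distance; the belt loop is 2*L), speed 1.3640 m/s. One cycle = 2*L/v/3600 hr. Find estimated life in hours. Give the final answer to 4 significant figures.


cycle_time = 2 * 2666.1620 / 1.3640 / 3600 = 1.08592 hr
life = 121709 * 1.08592 = 132200 hours


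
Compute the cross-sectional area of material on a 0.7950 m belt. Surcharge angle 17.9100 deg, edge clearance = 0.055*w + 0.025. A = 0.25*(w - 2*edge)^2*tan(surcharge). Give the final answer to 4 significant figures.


edge = 0.055*0.7950 + 0.025 = 0.068725 m
ew = 0.7950 - 2*0.068725 = 0.65755 m
A = 0.25 * 0.65755^2 * tan(17.9100 deg)
A = 0.03493 m^2


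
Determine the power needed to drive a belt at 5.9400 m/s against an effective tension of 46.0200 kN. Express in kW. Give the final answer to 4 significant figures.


P = Te * v = 46.0200 * 5.9400
P = 273.4 kW


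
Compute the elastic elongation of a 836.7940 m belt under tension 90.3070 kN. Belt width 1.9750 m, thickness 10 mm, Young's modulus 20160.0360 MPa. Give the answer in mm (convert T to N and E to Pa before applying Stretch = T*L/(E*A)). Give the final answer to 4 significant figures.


A = 1.9750 * 0.01 = 0.01975 m^2
Stretch = 90.3070*1000 * 836.7940 / (20160.0360e6 * 0.01975) * 1000
Stretch = 189.8 mm


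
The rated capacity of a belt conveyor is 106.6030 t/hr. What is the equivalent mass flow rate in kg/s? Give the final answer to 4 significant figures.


m_dot = 106.6030 * 1000 / 3600
m_dot = 29.61 kg/s


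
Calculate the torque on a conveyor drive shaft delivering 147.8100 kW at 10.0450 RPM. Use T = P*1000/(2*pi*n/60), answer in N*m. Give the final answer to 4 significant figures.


omega = 2*pi*10.0450/60 = 1.05191 rad/s
T = 147.8100*1000 / 1.05191
T = 140500 N*m


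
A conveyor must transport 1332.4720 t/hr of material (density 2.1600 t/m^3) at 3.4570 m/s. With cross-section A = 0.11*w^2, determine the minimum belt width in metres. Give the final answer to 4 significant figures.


A_req = 1332.4720 / (3.4570 * 2.1600 * 3600) = 0.0495681 m^2
w = sqrt(0.0495681 / 0.11)
w = 0.6713 m


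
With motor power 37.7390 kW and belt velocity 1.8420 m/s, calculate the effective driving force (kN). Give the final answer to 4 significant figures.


Te = P / v = 37.7390 / 1.8420
Te = 20.49 kN


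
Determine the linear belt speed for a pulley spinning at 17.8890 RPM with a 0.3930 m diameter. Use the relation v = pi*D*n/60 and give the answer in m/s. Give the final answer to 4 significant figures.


v = pi * 0.3930 * 17.8890 / 60
v = 0.3681 m/s


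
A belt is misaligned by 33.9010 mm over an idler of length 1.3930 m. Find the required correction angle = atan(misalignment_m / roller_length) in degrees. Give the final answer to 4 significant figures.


misalign_m = 33.9010 / 1000 = 0.033901 m
angle = atan(0.033901 / 1.3930)
angle = 1.394 deg


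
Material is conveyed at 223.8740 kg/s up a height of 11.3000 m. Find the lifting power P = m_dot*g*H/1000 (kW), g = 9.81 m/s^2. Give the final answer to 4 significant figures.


P = 223.8740 * 9.81 * 11.3000 / 1000
P = 24.82 kW


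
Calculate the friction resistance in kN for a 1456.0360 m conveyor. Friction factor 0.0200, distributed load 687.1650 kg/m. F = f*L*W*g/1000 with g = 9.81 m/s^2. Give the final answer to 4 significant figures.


F = 0.0200 * 1456.0360 * 687.1650 * 9.81 / 1000
F = 196.3 kN


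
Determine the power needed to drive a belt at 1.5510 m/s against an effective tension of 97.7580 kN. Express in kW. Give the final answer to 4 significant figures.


P = Te * v = 97.7580 * 1.5510
P = 151.6 kW


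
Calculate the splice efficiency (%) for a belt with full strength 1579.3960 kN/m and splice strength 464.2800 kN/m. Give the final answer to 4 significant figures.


Eff = 464.2800 / 1579.3960 * 100
Eff = 29.40 %


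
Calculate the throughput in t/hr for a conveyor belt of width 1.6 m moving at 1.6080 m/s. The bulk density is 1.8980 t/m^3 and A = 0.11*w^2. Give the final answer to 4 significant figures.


A = 0.11 * 1.6^2 = 0.2816 m^2
C = 0.2816 * 1.6080 * 1.8980 * 3600
C = 3094 t/hr


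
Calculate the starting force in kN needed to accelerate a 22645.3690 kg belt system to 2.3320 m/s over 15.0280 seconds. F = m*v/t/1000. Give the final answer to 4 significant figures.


F = 22645.3690 * 2.3320 / 15.0280 / 1000
F = 3.514 kN


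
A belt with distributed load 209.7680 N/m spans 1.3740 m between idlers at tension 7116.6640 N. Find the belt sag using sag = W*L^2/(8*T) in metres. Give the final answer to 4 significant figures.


sag = 209.7680 * 1.3740^2 / (8 * 7116.6640)
sag = 0.006956 m


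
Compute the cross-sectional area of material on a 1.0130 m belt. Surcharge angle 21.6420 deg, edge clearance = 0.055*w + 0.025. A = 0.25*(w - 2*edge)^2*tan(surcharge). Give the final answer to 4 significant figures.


edge = 0.055*1.0130 + 0.025 = 0.080715 m
ew = 1.0130 - 2*0.080715 = 0.85157 m
A = 0.25 * 0.85157^2 * tan(21.6420 deg)
A = 0.07193 m^2


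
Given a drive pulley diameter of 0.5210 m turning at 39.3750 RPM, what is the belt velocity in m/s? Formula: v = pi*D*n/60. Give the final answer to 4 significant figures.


v = pi * 0.5210 * 39.3750 / 60
v = 1.074 m/s


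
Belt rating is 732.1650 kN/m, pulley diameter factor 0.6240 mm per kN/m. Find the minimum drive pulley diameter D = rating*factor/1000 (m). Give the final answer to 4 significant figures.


D = 732.1650 * 0.6240 / 1000
D = 0.4569 m


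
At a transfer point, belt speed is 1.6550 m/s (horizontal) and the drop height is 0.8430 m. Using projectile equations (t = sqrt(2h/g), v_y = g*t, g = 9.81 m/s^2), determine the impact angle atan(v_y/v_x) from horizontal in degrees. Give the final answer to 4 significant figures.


t = sqrt(2*0.8430/9.81) = 0.414567 s
v_y = 9.81 * 0.414567 = 4.0669 m/s
angle = atan(4.0669 / 1.6550) = 67.86 deg


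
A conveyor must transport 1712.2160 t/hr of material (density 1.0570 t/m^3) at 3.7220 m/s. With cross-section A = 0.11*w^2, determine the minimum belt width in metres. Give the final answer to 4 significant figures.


A_req = 1712.2160 / (3.7220 * 1.0570 * 3600) = 0.120894 m^2
w = sqrt(0.120894 / 0.11)
w = 1.048 m


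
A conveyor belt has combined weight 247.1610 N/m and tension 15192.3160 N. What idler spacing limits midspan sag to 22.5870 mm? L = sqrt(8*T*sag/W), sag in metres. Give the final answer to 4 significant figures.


sag = 22.5870/1000 = 0.022587 m
L = sqrt(8 * 15192.3160 * 0.022587 / 247.1610)
L = 3.333 m


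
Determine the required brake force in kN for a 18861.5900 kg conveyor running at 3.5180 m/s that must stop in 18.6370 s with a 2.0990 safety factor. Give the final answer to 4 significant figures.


F = 18861.5900 * 3.5180 / 18.6370 * 2.0990 / 1000
F = 7.473 kN


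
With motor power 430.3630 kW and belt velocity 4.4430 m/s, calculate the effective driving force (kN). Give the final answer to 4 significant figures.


Te = P / v = 430.3630 / 4.4430
Te = 96.86 kN


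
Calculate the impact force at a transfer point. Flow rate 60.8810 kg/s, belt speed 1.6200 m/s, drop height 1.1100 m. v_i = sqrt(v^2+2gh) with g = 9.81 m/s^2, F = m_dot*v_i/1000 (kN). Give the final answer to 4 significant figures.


v_i = sqrt(1.6200^2 + 2*9.81*1.1100) = 4.9399 m/s
F = 60.8810 * 4.9399 / 1000
F = 0.3007 kN


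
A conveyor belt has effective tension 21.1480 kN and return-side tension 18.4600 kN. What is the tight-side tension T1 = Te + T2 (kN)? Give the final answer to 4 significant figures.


T1 = Te + T2 = 21.1480 + 18.4600
T1 = 39.61 kN


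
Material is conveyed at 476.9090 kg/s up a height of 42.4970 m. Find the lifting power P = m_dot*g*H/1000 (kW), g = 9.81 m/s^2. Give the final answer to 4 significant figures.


P = 476.9090 * 9.81 * 42.4970 / 1000
P = 198.8 kW


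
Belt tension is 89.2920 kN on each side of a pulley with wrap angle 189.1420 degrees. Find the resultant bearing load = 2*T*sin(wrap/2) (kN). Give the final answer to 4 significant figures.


F = 2 * 89.2920 * sin(189.1420/2 deg)
F = 178.0 kN


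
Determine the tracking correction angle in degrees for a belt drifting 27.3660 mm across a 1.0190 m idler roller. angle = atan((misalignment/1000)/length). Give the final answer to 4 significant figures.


misalign_m = 27.3660 / 1000 = 0.027366 m
angle = atan(0.027366 / 1.0190)
angle = 1.538 deg


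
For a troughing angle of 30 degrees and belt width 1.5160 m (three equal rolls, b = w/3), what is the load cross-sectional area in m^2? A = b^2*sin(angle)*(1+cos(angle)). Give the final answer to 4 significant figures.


b = 1.5160/3 = 0.505333 m
A = 0.505333^2 * sin(30 deg) * (1 + cos(30 deg))
A = 0.2383 m^2


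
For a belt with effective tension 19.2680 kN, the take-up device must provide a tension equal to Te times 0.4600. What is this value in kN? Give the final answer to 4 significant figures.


T_tu = 19.2680 * 0.4600
T_tu = 8.863 kN


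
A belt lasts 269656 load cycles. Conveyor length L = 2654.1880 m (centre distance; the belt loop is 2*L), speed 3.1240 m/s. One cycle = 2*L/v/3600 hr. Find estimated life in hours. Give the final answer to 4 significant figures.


cycle_time = 2 * 2654.1880 / 3.1240 / 3600 = 0.472007 hr
life = 269656 * 0.472007 = 127300 hours


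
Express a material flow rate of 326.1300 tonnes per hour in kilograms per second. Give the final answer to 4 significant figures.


m_dot = 326.1300 * 1000 / 3600
m_dot = 90.59 kg/s


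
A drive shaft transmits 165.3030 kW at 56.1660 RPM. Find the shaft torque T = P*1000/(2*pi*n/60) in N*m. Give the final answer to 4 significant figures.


omega = 2*pi*56.1660/60 = 5.88169 rad/s
T = 165.3030*1000 / 5.88169
T = 28100 N*m


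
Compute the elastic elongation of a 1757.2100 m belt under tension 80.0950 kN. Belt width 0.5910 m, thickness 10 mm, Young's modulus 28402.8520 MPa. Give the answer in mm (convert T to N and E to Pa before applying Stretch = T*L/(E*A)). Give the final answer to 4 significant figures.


A = 0.5910 * 0.01 = 0.00591 m^2
Stretch = 80.0950*1000 * 1757.2100 / (28402.8520e6 * 0.00591) * 1000
Stretch = 838.5 mm


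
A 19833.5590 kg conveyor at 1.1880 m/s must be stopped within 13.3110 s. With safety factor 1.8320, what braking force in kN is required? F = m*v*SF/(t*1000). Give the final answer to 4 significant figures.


F = 19833.5590 * 1.1880 / 13.3110 * 1.8320 / 1000
F = 3.243 kN


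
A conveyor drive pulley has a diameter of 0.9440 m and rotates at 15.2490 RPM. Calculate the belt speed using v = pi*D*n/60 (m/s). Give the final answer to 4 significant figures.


v = pi * 0.9440 * 15.2490 / 60
v = 0.7537 m/s


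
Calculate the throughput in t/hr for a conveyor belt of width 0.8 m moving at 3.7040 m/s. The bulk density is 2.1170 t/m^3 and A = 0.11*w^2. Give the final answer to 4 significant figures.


A = 0.11 * 0.8^2 = 0.0704 m^2
C = 0.0704 * 3.7040 * 2.1170 * 3600
C = 1987 t/hr


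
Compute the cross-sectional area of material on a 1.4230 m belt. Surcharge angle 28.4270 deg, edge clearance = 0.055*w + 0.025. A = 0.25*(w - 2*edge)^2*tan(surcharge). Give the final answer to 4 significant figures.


edge = 0.055*1.4230 + 0.025 = 0.103265 m
ew = 1.4230 - 2*0.103265 = 1.21647 m
A = 0.25 * 1.21647^2 * tan(28.4270 deg)
A = 0.2003 m^2


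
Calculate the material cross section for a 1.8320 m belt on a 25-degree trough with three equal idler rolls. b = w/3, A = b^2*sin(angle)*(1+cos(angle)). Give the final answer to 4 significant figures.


b = 1.8320/3 = 0.610667 m
A = 0.610667^2 * sin(25 deg) * (1 + cos(25 deg))
A = 0.3004 m^2


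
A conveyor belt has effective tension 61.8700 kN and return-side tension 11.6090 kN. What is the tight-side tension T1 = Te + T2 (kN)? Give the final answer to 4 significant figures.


T1 = Te + T2 = 61.8700 + 11.6090
T1 = 73.48 kN


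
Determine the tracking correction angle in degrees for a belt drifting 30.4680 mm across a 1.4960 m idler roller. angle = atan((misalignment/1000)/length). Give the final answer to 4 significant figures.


misalign_m = 30.4680 / 1000 = 0.030468 m
angle = atan(0.030468 / 1.4960)
angle = 1.167 deg


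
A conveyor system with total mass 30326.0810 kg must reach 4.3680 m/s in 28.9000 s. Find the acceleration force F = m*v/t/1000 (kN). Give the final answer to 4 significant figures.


F = 30326.0810 * 4.3680 / 28.9000 / 1000
F = 4.584 kN


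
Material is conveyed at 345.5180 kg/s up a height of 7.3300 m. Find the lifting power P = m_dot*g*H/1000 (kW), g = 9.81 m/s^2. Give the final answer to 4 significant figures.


P = 345.5180 * 9.81 * 7.3300 / 1000
P = 24.85 kW


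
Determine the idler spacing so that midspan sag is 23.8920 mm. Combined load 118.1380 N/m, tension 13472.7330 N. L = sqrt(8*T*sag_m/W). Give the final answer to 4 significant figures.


sag = 23.8920/1000 = 0.023892 m
L = sqrt(8 * 13472.7330 * 0.023892 / 118.1380)
L = 4.669 m


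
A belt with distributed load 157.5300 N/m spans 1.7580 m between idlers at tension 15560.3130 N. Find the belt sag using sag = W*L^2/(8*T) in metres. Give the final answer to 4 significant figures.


sag = 157.5300 * 1.7580^2 / (8 * 15560.3130)
sag = 0.003911 m


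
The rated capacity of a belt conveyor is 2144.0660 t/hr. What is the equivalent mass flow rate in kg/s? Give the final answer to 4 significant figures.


m_dot = 2144.0660 * 1000 / 3600
m_dot = 595.6 kg/s


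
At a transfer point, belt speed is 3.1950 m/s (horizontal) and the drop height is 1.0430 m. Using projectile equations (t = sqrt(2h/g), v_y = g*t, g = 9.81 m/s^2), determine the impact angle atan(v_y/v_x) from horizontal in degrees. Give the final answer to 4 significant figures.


t = sqrt(2*1.0430/9.81) = 0.461129 s
v_y = 9.81 * 0.461129 = 4.52368 m/s
angle = atan(4.52368 / 3.1950) = 54.77 deg


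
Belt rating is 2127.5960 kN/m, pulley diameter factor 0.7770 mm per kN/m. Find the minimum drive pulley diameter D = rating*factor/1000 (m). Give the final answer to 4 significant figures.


D = 2127.5960 * 0.7770 / 1000
D = 1.653 m


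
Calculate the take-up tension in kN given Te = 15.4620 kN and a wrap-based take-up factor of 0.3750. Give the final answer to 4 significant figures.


T_tu = 15.4620 * 0.3750
T_tu = 5.798 kN


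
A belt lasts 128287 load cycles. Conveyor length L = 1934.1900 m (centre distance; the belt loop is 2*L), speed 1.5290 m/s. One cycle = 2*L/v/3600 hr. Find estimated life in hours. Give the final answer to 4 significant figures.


cycle_time = 2 * 1934.1900 / 1.5290 / 3600 = 0.70278 hr
life = 128287 * 0.70278 = 90160 hours


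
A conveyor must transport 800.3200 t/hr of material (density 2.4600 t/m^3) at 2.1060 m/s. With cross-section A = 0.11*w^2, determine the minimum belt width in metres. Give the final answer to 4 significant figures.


A_req = 800.3200 / (2.1060 * 2.4600 * 3600) = 0.0429109 m^2
w = sqrt(0.0429109 / 0.11)
w = 0.6246 m


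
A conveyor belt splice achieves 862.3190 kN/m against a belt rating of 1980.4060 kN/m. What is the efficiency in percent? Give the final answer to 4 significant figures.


Eff = 862.3190 / 1980.4060 * 100
Eff = 43.54 %


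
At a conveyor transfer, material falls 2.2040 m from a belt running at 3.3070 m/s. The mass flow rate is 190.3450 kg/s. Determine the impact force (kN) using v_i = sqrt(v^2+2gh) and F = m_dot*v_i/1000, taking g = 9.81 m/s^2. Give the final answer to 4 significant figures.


v_i = sqrt(3.3070^2 + 2*9.81*2.2040) = 7.36062 m/s
F = 190.3450 * 7.36062 / 1000
F = 1.401 kN


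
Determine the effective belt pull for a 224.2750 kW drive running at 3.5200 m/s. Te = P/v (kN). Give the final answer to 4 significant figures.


Te = P / v = 224.2750 / 3.5200
Te = 63.71 kN


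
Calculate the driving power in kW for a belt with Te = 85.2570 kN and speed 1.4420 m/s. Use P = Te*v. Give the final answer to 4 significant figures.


P = Te * v = 85.2570 * 1.4420
P = 122.9 kW


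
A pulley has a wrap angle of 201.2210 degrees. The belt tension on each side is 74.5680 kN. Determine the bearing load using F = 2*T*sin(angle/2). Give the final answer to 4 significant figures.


F = 2 * 74.5680 * sin(201.2210/2 deg)
F = 146.6 kN


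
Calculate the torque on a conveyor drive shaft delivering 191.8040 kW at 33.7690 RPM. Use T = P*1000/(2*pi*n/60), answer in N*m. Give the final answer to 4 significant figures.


omega = 2*pi*33.7690/60 = 3.53628 rad/s
T = 191.8040*1000 / 3.53628
T = 54240 N*m


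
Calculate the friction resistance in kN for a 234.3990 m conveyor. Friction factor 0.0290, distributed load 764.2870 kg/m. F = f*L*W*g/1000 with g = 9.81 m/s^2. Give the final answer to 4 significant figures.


F = 0.0290 * 234.3990 * 764.2870 * 9.81 / 1000
F = 50.97 kN


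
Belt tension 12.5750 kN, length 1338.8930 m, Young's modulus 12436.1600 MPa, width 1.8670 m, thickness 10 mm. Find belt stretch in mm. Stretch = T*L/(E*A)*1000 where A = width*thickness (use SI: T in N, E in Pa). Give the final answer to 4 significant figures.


A = 1.8670 * 0.01 = 0.01867 m^2
Stretch = 12.5750*1000 * 1338.8930 / (12436.1600e6 * 0.01867) * 1000
Stretch = 72.51 mm


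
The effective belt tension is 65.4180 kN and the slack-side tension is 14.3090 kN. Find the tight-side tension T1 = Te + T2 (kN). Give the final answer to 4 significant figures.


T1 = Te + T2 = 65.4180 + 14.3090
T1 = 79.73 kN


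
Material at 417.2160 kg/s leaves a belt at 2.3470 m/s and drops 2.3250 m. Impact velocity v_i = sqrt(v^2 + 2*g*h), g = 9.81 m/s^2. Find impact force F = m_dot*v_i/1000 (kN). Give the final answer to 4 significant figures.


v_i = sqrt(2.3470^2 + 2*9.81*2.3250) = 7.15017 m/s
F = 417.2160 * 7.15017 / 1000
F = 2.983 kN


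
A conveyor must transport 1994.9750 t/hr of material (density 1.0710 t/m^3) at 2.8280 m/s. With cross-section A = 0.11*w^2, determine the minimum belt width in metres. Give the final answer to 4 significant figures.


A_req = 1994.9750 / (2.8280 * 1.0710 * 3600) = 0.182964 m^2
w = sqrt(0.182964 / 0.11)
w = 1.290 m


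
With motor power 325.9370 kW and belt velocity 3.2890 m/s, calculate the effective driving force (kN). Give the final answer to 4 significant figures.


Te = P / v = 325.9370 / 3.2890
Te = 99.10 kN


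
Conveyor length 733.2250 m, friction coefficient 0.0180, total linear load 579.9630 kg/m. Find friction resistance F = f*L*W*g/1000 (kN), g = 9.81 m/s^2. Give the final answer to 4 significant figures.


F = 0.0180 * 733.2250 * 579.9630 * 9.81 / 1000
F = 75.09 kN


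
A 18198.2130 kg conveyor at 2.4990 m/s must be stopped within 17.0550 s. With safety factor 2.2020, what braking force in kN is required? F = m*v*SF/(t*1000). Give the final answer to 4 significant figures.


F = 18198.2130 * 2.4990 / 17.0550 * 2.2020 / 1000
F = 5.872 kN


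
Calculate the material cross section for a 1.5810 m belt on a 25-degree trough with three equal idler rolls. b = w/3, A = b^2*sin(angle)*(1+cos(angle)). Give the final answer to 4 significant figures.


b = 1.5810/3 = 0.527 m
A = 0.527^2 * sin(25 deg) * (1 + cos(25 deg))
A = 0.2237 m^2


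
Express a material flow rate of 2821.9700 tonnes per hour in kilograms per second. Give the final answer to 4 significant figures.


m_dot = 2821.9700 * 1000 / 3600
m_dot = 783.9 kg/s


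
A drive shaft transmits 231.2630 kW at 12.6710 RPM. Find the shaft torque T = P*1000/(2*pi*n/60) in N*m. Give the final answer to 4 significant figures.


omega = 2*pi*12.6710/60 = 1.3269 rad/s
T = 231.2630*1000 / 1.3269
T = 174300 N*m


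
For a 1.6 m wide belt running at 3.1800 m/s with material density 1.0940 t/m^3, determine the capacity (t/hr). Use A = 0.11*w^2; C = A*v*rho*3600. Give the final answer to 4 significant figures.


A = 0.11 * 1.6^2 = 0.2816 m^2
C = 0.2816 * 3.1800 * 1.0940 * 3600
C = 3527 t/hr


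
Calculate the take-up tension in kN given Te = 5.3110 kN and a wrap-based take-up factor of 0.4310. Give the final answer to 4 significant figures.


T_tu = 5.3110 * 0.4310
T_tu = 2.289 kN


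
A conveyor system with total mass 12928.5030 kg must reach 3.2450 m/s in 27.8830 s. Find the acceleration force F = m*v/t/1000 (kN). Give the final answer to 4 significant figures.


F = 12928.5030 * 3.2450 / 27.8830 / 1000
F = 1.505 kN


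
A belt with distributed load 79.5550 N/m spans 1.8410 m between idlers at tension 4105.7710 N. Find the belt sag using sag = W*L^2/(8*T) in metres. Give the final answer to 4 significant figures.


sag = 79.5550 * 1.8410^2 / (8 * 4105.7710)
sag = 0.008209 m


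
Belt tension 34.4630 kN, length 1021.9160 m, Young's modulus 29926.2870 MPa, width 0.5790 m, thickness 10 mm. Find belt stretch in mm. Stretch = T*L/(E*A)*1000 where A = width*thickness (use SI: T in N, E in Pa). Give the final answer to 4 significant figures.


A = 0.5790 * 0.01 = 0.00579 m^2
Stretch = 34.4630*1000 * 1021.9160 / (29926.2870e6 * 0.00579) * 1000
Stretch = 203.3 mm


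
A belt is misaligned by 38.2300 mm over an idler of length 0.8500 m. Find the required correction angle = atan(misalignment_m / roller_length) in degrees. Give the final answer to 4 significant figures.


misalign_m = 38.2300 / 1000 = 0.038230 m
angle = atan(0.038230 / 0.8500)
angle = 2.575 deg


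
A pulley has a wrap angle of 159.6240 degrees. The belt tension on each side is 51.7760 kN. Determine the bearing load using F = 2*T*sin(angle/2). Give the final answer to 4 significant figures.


F = 2 * 51.7760 * sin(159.6240/2 deg)
F = 101.9 kN


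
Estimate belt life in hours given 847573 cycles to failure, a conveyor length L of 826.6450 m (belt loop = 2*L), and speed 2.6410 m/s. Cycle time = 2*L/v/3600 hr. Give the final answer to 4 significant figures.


cycle_time = 2 * 826.6450 / 2.6410 / 3600 = 0.173891 hr
life = 847573 * 0.173891 = 147400 hours


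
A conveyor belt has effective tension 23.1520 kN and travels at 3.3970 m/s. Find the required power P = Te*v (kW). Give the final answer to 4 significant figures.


P = Te * v = 23.1520 * 3.3970
P = 78.65 kW


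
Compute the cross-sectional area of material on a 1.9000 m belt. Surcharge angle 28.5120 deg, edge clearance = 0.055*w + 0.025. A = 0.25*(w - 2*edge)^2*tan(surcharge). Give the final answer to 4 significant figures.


edge = 0.055*1.9000 + 0.025 = 0.1295 m
ew = 1.9000 - 2*0.1295 = 1.641 m
A = 0.25 * 1.641^2 * tan(28.5120 deg)
A = 0.3657 m^2


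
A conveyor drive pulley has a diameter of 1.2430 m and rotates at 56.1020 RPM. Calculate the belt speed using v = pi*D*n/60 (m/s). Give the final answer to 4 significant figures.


v = pi * 1.2430 * 56.1020 / 60
v = 3.651 m/s


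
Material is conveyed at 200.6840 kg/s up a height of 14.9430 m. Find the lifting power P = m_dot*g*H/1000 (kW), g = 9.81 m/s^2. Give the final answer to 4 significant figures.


P = 200.6840 * 9.81 * 14.9430 / 1000
P = 29.42 kW


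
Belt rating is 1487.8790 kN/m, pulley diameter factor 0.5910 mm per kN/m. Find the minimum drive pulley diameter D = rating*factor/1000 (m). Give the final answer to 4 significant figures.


D = 1487.8790 * 0.5910 / 1000
D = 0.8793 m


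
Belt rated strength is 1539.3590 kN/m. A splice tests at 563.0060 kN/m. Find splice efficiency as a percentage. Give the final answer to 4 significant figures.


Eff = 563.0060 / 1539.3590 * 100
Eff = 36.57 %


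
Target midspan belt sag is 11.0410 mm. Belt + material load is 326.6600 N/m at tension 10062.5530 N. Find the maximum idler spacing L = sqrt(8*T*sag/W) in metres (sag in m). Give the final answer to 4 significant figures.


sag = 11.0410/1000 = 0.011041 m
L = sqrt(8 * 10062.5530 * 0.011041 / 326.6600)
L = 1.650 m


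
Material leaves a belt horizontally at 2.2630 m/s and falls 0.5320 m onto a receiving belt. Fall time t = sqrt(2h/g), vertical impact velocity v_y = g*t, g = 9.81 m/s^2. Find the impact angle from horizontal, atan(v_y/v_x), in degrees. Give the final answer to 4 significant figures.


t = sqrt(2*0.5320/9.81) = 0.329334 s
v_y = 9.81 * 0.329334 = 3.23077 m/s
angle = atan(3.23077 / 2.2630) = 54.99 deg


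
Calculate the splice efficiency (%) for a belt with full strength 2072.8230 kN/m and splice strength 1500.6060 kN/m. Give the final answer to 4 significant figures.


Eff = 1500.6060 / 2072.8230 * 100
Eff = 72.39 %


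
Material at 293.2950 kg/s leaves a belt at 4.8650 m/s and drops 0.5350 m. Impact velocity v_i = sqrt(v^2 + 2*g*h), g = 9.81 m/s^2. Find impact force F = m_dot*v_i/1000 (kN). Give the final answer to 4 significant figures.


v_i = sqrt(4.8650^2 + 2*9.81*0.5350) = 5.84508 m/s
F = 293.2950 * 5.84508 / 1000
F = 1.714 kN


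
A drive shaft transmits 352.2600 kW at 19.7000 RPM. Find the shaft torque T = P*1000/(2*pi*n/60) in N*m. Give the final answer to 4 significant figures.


omega = 2*pi*19.7000/60 = 2.06298 rad/s
T = 352.2600*1000 / 2.06298
T = 170800 N*m


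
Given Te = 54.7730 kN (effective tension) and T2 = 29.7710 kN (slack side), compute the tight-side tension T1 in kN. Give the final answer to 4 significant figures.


T1 = Te + T2 = 54.7730 + 29.7710
T1 = 84.54 kN


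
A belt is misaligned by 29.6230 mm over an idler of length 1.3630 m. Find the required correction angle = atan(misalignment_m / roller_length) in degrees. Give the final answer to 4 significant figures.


misalign_m = 29.6230 / 1000 = 0.029623 m
angle = atan(0.029623 / 1.3630)
angle = 1.245 deg


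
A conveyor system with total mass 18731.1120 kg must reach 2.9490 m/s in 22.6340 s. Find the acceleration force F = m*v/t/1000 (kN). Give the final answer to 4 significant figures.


F = 18731.1120 * 2.9490 / 22.6340 / 1000
F = 2.440 kN


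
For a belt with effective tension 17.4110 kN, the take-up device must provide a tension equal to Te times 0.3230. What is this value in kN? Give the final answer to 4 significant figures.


T_tu = 17.4110 * 0.3230
T_tu = 5.624 kN


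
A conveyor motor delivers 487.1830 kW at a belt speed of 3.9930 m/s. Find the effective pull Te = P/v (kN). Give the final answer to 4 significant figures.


Te = P / v = 487.1830 / 3.9930
Te = 122.0 kN


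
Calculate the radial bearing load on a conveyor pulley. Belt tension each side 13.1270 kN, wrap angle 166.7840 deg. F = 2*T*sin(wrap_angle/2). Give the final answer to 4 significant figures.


F = 2 * 13.1270 * sin(166.7840/2 deg)
F = 26.08 kN


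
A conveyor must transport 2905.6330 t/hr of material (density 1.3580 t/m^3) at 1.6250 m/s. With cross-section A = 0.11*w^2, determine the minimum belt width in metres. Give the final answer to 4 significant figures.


A_req = 2905.6330 / (1.6250 * 1.3580 * 3600) = 0.365751 m^2
w = sqrt(0.365751 / 0.11)
w = 1.823 m


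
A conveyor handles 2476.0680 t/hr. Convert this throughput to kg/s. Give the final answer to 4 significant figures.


m_dot = 2476.0680 * 1000 / 3600
m_dot = 687.8 kg/s


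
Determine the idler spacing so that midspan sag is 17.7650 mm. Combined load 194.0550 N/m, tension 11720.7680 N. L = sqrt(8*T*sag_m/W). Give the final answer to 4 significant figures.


sag = 17.7650/1000 = 0.017765 m
L = sqrt(8 * 11720.7680 * 0.017765 / 194.0550)
L = 2.930 m


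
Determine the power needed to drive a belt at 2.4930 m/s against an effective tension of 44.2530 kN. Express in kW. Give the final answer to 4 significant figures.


P = Te * v = 44.2530 * 2.4930
P = 110.3 kW


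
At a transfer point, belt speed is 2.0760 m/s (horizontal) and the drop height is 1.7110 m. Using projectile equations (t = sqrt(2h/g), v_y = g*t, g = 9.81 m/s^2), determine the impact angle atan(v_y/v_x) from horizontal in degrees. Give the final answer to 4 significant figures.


t = sqrt(2*1.7110/9.81) = 0.590616 s
v_y = 9.81 * 0.590616 = 5.79394 m/s
angle = atan(5.79394 / 2.0760) = 70.29 deg


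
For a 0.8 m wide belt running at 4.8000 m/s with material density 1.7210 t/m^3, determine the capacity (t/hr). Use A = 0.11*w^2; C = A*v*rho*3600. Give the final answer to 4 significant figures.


A = 0.11 * 0.8^2 = 0.0704 m^2
C = 0.0704 * 4.8000 * 1.7210 * 3600
C = 2094 t/hr


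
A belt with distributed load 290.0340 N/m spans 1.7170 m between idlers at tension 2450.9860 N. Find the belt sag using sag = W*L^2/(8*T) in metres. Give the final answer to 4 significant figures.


sag = 290.0340 * 1.7170^2 / (8 * 2450.9860)
sag = 0.04361 m


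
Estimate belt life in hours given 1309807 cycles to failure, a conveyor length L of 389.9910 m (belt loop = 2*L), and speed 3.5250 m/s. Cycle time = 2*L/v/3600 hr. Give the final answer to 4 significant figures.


cycle_time = 2 * 389.9910 / 3.5250 / 3600 = 0.0614643 hr
life = 1309807 * 0.0614643 = 80510 hours


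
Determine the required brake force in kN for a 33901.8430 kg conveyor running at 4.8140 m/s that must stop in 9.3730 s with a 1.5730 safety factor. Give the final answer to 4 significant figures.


F = 33901.8430 * 4.8140 / 9.3730 * 1.5730 / 1000
F = 27.39 kN


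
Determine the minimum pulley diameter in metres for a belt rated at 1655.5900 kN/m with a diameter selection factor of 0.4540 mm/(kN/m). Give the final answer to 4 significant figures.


D = 1655.5900 * 0.4540 / 1000
D = 0.7516 m


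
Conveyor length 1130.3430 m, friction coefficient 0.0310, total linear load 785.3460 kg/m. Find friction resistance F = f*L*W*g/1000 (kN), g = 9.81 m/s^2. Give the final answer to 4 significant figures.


F = 0.0310 * 1130.3430 * 785.3460 * 9.81 / 1000
F = 270.0 kN


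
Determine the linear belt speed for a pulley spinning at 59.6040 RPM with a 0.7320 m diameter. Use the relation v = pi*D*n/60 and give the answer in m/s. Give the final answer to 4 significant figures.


v = pi * 0.7320 * 59.6040 / 60
v = 2.284 m/s


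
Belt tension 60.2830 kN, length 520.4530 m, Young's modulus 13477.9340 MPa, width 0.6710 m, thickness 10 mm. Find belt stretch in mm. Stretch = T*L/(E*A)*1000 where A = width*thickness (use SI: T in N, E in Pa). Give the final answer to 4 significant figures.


A = 0.6710 * 0.01 = 0.00671 m^2
Stretch = 60.2830*1000 * 520.4530 / (13477.9340e6 * 0.00671) * 1000
Stretch = 346.9 mm


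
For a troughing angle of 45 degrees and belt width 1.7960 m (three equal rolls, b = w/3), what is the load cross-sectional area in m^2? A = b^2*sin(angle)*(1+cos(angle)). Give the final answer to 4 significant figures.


b = 1.7960/3 = 0.598667 m
A = 0.598667^2 * sin(45 deg) * (1 + cos(45 deg))
A = 0.4326 m^2


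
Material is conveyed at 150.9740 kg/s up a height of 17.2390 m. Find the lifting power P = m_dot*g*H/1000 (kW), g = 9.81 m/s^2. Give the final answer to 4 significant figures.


P = 150.9740 * 9.81 * 17.2390 / 1000
P = 25.53 kW


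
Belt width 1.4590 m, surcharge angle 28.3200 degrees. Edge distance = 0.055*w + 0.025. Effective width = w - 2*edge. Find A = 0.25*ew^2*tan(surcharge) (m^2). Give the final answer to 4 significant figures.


edge = 0.055*1.4590 + 0.025 = 0.105245 m
ew = 1.4590 - 2*0.105245 = 1.24851 m
A = 0.25 * 1.24851^2 * tan(28.3200 deg)
A = 0.2100 m^2


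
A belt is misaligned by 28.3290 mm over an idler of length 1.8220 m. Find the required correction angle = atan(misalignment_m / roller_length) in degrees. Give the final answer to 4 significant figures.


misalign_m = 28.3290 / 1000 = 0.028329 m
angle = atan(0.028329 / 1.8220)
angle = 0.8908 deg


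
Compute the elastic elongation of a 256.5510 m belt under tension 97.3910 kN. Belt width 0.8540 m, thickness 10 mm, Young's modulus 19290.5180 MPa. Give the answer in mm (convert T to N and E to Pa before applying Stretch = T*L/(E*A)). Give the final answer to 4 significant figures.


A = 0.8540 * 0.01 = 0.00854 m^2
Stretch = 97.3910*1000 * 256.5510 / (19290.5180e6 * 0.00854) * 1000
Stretch = 151.7 mm


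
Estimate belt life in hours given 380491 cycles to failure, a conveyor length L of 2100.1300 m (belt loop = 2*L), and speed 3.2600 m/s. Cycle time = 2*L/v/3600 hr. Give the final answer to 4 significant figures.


cycle_time = 2 * 2100.1300 / 3.2600 / 3600 = 0.357895 hr
life = 380491 * 0.357895 = 136200 hours


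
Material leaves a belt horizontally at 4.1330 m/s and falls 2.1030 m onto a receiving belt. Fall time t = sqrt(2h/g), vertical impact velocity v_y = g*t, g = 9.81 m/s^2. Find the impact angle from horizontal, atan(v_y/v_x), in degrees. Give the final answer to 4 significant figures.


t = sqrt(2*2.1030/9.81) = 0.654787 s
v_y = 9.81 * 0.654787 = 6.42346 m/s
angle = atan(6.42346 / 4.1330) = 57.24 deg


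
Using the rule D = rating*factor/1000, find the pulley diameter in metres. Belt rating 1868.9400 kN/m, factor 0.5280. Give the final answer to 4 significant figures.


D = 1868.9400 * 0.5280 / 1000
D = 0.9868 m


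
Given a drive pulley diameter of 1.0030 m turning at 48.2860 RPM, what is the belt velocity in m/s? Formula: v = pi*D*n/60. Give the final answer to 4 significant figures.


v = pi * 1.0030 * 48.2860 / 60
v = 2.536 m/s


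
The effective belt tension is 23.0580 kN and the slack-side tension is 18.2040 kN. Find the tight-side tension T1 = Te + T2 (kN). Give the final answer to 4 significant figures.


T1 = Te + T2 = 23.0580 + 18.2040
T1 = 41.26 kN


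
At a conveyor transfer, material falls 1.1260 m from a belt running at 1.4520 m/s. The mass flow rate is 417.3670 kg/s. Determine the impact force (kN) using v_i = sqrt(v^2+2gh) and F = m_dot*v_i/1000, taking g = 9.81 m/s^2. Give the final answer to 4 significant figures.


v_i = sqrt(1.4520^2 + 2*9.81*1.1260) = 4.91939 m/s
F = 417.3670 * 4.91939 / 1000
F = 2.053 kN


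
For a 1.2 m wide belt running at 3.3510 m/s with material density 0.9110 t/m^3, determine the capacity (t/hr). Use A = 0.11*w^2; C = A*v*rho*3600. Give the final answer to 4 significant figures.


A = 0.11 * 1.2^2 = 0.1584 m^2
C = 0.1584 * 3.3510 * 0.9110 * 3600
C = 1741 t/hr


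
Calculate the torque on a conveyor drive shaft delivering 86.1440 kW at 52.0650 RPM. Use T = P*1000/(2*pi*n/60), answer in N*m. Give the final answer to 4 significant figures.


omega = 2*pi*52.0650/60 = 5.45223 rad/s
T = 86.1440*1000 / 5.45223
T = 15800 N*m


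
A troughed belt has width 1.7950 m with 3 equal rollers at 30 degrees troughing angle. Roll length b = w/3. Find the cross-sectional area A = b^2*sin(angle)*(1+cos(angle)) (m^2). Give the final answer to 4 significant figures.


b = 1.7950/3 = 0.598333 m
A = 0.598333^2 * sin(30 deg) * (1 + cos(30 deg))
A = 0.3340 m^2


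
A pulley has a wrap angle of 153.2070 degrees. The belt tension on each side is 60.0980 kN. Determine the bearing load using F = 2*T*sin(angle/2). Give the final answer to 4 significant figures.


F = 2 * 60.0980 * sin(153.2070/2 deg)
F = 116.9 kN


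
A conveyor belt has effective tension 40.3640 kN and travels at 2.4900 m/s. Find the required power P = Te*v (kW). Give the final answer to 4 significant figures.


P = Te * v = 40.3640 * 2.4900
P = 100.5 kW


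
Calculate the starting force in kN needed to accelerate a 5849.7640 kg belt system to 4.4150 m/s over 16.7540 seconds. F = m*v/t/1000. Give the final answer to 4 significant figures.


F = 5849.7640 * 4.4150 / 16.7540 / 1000
F = 1.542 kN


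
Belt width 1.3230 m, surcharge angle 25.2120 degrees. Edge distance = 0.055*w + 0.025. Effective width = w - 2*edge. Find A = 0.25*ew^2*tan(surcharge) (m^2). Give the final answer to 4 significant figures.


edge = 0.055*1.3230 + 0.025 = 0.097765 m
ew = 1.3230 - 2*0.097765 = 1.12747 m
A = 0.25 * 1.12747^2 * tan(25.2120 deg)
A = 0.1496 m^2
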